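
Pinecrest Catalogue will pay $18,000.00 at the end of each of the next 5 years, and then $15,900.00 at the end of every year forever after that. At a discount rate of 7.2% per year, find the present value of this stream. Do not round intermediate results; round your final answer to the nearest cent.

$229397.83

PV of 5-year annuity: $18,000.00 × [1 − (1+0.072)^−5] / 0.072 = 73410.01003
Perpetuity value at year 5: $15,900.00 / 0.072 = 220833.33333
PV of perpetuity: 220833.33333 / (1+0.072)^5 = 155987.82447
Total PV = 73410.01003 + 155987.82447 = 229397.83450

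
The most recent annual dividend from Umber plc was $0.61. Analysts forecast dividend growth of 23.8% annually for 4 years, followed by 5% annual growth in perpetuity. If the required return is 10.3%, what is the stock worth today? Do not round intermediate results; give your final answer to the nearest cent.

D_1 = 0.75518
D_2 = 0.93491
D_3 = 1.15742
D_4 = 1.43289
Terminal value at year 4: TV = D_4×(1+g_2)/(r−g_2) = 1.50453/0.053 = 28.38741
P_0 = D_1/(1+r)^1 + D_2/(1+r)^2 + D_3/(1+r)^3 + D_4/(1+r)^4 + TV/(1+r)^4
    = 0.68466 + 0.76846 + 0.86251 + 0.96808 + 19.17890 = 22.46261

$22.46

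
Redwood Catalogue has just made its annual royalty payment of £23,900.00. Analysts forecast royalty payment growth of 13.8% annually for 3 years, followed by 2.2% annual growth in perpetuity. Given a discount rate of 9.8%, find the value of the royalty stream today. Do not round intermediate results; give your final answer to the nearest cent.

D_1 = 27198.20000
D_2 = 30951.55160
D_3 = 35222.86572
Terminal value at year 3: TV = D_3×(1+g_2)/(r−g_2) = 35997.76877/0.076 = 473654.85219
P_0 = D_1/(1+r)^1 + D_2/(1+r)^2 + D_3/(1+r)^3 + TV/(1+r)^3
    = 24770.67395 + 25673.06645 + 26608.33298 + 357812.05670 = 434864.13008

£434864.13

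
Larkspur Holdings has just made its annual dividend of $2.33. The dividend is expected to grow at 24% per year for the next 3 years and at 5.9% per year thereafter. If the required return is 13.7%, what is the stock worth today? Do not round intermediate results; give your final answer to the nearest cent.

D_1 = 2.88920
D_2 = 3.58261
D_3 = 4.44243
Terminal value at year 3: TV = D_3×(1+g_2)/(r−g_2) = 4.70454/0.078 = 60.31458
P_0 = D_1/(1+r)^1 + D_2/(1+r)^2 + D_3/(1+r)^3 + TV/(1+r)^3
    = 2.54107 + 2.77127 + 3.02231 + 41.03372 = 49.36838

$49.37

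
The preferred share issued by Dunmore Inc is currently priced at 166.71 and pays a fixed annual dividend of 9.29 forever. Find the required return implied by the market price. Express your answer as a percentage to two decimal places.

5.57%

P = C/r ⇒ r = C/P = 9.29/166.71 = 0.055726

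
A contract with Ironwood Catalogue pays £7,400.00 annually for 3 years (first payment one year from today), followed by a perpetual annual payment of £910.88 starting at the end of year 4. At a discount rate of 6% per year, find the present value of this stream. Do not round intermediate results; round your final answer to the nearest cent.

PV of 3-year annuity: £7,400.00 × [1 − (1+0.06)^−3] / 0.06 = 19780.28843
Perpetuity value at year 3: £910.88 / 0.06 = 15181.33333
PV of perpetuity: 15181.33333 / (1+0.06)^3 = 12746.54021
Total PV = 19780.28843 + 12746.54021 = 32526.82863

£32526.83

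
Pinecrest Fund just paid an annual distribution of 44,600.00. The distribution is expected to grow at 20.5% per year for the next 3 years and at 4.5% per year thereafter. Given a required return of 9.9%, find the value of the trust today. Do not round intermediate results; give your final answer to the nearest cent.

1299003.98

D_1 = 53743.00000
D_2 = 64760.31500
D_3 = 78036.17958
Terminal value at year 3: TV = D_3×(1+g_2)/(r−g_2) = 81547.80766/0.054 = 1510144.58622
P_0 = D_1/(1+r)^1 + D_2/(1+r)^2 + D_3/(1+r)^3 + TV/(1+r)^3
    = 48901.72884 + 53618.36511 + 58789.92717 + 1137693.96097 = 1299003.98209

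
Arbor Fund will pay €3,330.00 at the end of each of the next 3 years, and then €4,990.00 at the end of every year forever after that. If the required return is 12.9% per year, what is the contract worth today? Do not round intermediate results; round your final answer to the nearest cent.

PV of 3-year annuity: €3,330.00 × [1 − (1+0.129)^−3] / 0.129 = 7876.00810
Perpetuity value at year 3: €4,990.00 / 0.129 = 38682.17054
PV of perpetuity: 38682.17054 / (1+0.129)^3 = 26879.98423
Total PV = 7876.00810 + 26879.98423 = 34755.99233

€34755.99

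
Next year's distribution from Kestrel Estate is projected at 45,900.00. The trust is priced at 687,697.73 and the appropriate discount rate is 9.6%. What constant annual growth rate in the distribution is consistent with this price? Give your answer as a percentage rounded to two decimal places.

2.93%

P = D₁/(r−g) ⇒ g = r − D₁/P = 0.096 − 45,900.00/687,697.73 = 0.029256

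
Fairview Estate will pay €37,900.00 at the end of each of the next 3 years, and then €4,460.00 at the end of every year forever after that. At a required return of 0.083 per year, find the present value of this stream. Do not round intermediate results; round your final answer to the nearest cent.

€139448.69

PV of 3-year annuity: €37,900.00 × [1 − (1+0.083)^−3] / 0.083 = 97145.66612
Perpetuity value at year 3: €4,460.00 / 0.083 = 53734.93976
PV of perpetuity: 53734.93976 / (1+0.083)^3 = 42303.02232
Total PV = 97145.66612 + 42303.02232 = 139448.68844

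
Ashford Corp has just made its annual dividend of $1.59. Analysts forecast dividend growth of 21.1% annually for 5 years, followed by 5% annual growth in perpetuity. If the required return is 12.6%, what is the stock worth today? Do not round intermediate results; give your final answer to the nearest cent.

$41.55

D_1 = 1.92549
D_2 = 2.33177
D_3 = 2.82377
D_4 = 3.41959
D_5 = 4.14112
Terminal value at year 5: TV = D_5×(1+g_2)/(r−g_2) = 4.34818/0.076 = 57.21285
P_0 = D_1/(1+r)^1 + D_2/(1+r)^2 + D_3/(1+r)^3 + D_4/(1+r)^4 + D_5/(1+r)^5 + TV/(1+r)^5
    = 1.71003 + 1.83911 + 1.97795 + 2.12726 + 2.28784 + 31.60833 = 41.55052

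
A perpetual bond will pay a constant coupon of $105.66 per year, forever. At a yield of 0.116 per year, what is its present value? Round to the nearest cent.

$910.86

Level perpetuity: PV = C / r = $105.66 / 0.116 = $910.86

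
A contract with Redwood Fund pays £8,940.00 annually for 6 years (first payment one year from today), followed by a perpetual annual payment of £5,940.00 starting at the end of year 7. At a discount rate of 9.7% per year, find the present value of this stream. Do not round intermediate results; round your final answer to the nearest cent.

PV of 6-year annuity: £8,940.00 × [1 − (1+0.097)^−6] / 0.097 = 39280.73870
Perpetuity value at year 6: £5,940.00 / 0.097 = 61237.11340
PV of perpetuity: 61237.11340 / (1+0.097)^6 = 35137.83064
Total PV = 39280.73870 + 35137.83064 = 74418.56934

£74418.57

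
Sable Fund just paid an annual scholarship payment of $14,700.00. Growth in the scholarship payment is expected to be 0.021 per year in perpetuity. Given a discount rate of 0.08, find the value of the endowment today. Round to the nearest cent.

$254384.75

D₁ = D₀ × (1 + g) = $14,700.00 × 1.021 = $15,008.7000
Growing perpetuity: P = D₁ / (r − g) = $15,008.7000 / (0.08 − 0.021) = $254,384.75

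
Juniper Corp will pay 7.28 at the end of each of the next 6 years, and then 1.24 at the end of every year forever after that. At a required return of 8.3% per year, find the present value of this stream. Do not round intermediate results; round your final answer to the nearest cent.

42.61

PV of 6-year annuity: 7.28 × [1 − (1+0.083)^−6] / 0.083 = 33.35046
Perpetuity value at year 6: 1.24 / 0.083 = 14.93976
PV of perpetuity: 14.93976 / (1+0.083)^6 = 9.25919
Total PV = 33.35046 + 9.25919 = 42.60964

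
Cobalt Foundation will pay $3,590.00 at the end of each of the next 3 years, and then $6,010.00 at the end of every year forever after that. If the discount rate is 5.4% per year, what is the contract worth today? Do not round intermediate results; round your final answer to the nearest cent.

$104755.12

PV of 3-year annuity: $3,590.00 × [1 − (1+0.054)^−3] / 0.054 = 9703.64286
Perpetuity value at year 3: $6,010.00 / 0.054 = 111296.29630
PV of perpetuity: 111296.29630 / (1+0.054)^3 = 95051.47915
Total PV = 9703.64286 + 95051.47915 = 104755.12200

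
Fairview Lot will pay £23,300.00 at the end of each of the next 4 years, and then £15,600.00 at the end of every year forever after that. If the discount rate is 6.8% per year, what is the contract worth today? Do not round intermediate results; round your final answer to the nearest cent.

PV of 4-year annuity: £23,300.00 × [1 − (1+0.068)^−4] / 0.068 = 79279.67022
Perpetuity value at year 4: £15,600.00 / 0.068 = 229411.76471
PV of perpetuity: 229411.76471 / (1+0.068)^4 = 176331.81383
Total PV = 79279.67022 + 176331.81383 = 255611.48405

£255611.48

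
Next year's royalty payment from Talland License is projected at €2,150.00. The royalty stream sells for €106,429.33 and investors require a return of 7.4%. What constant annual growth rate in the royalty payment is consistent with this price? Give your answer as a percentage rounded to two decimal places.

P = D₁/(r−g) ⇒ g = r − D₁/P = 0.074 − €2,150.00/€106,429.33 = 0.053799

5.38%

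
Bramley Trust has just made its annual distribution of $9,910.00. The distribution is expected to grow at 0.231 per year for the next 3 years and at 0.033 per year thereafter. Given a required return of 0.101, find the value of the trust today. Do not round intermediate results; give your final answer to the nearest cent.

$247734.94

D_1 = 12199.21000
D_2 = 15017.22751
D_3 = 18486.20706
Terminal value at year 3: TV = D_3×(1+g_2)/(r−g_2) = 19096.25190/0.068 = 280827.23379
P_0 = D_1/(1+r)^1 + D_2/(1+r)^2 + D_3/(1+r)^3 + TV/(1+r)^3
    = 11080.11807 + 12388.39723 + 13851.15076 + 210415.27555 = 247734.94162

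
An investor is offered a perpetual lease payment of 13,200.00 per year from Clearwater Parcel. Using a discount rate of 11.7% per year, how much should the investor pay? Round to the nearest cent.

Level perpetuity: PV = C / r = 13,200.00 / 0.117 = 112,820.51

112820.51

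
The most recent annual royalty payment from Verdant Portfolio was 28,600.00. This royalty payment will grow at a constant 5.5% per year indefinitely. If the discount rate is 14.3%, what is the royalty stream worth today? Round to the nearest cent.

342875.00

D₁ = D₀ × (1 + g) = 28,600.00 × 1.055 = 30,173.0000
Growing perpetuity: P = D₁ / (r − g) = 30,173.0000 / (0.143 − 0.055) = 342,875.00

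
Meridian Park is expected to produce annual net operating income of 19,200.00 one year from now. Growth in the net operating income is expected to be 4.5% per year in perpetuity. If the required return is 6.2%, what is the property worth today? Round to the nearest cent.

Growing perpetuity: P = D₁ / (r − g) = 19,200.0000 / (0.062 − 0.045) = 1,129,411.76

1129411.76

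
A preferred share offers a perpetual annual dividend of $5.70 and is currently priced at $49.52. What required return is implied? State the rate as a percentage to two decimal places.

11.51%

P = C/r ⇒ r = C/P = $5.70/$49.52 = 0.115105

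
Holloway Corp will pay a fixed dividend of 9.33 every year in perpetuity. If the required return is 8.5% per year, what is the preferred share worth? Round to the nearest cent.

Level perpetuity: PV = C / r = 9.33 / 0.085 = 109.76

109.76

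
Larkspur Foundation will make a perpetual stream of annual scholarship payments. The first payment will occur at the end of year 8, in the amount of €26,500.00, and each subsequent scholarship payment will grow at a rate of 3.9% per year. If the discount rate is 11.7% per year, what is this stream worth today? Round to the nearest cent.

Value at end of year 7: C₁ / (r − g) = €26,500.00 / (0.117 − 0.039) = €339,743.5897
Discount to today: PV = €339,743.5897 / (1 + 0.117)^7 = €339,743.5897 / 2.169563 = €156,595.42

€156595.42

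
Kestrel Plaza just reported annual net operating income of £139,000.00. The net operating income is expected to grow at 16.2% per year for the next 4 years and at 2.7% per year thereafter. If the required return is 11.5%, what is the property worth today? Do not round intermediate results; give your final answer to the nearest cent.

£2530610.46

D_1 = 161518.00000
D_2 = 187683.91600
D_3 = 218088.71039
D_4 = 253419.08148
Terminal value at year 4: TV = D_4×(1+g_2)/(r−g_2) = 260261.39668/0.088 = 2957515.87131
P_0 = D_1/(1+r)^1 + D_2/(1+r)^2 + D_3/(1+r)^3 + D_4/(1+r)^4 + TV/(1+r)^4
    = 144859.19283 + 150965.36508 + 157328.92755 + 163960.72988 + 1913496.24531 = 2530610.46064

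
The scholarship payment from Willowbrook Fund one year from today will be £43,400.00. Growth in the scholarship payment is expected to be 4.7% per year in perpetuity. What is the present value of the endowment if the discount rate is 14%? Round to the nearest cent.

£466666.67

Growing perpetuity: P = D₁ / (r − g) = £43,400.0000 / (0.14 − 0.047) = £466,666.67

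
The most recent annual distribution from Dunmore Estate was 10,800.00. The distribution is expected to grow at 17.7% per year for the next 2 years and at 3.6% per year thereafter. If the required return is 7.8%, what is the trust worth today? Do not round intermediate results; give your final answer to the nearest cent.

D_1 = 12711.60000
D_2 = 14961.55320
Terminal value at year 2: TV = D_2×(1+g_2)/(r−g_2) = 15500.16912/0.042 = 369051.64560
P_0 = D_1/(1+r)^1 + D_2/(1+r)^2 + TV/(1+r)^2
    = 11791.83673 + 12874.76052 + 317577.42607 = 342244.02332

342244.02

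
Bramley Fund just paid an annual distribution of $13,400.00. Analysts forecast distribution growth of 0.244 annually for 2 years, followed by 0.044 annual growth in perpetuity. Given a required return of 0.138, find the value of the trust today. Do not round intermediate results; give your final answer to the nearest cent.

$208502.46

D_1 = 16669.60000
D_2 = 20736.98240
Terminal value at year 2: TV = D_2×(1+g_2)/(r−g_2) = 21649.40963/0.094 = 230312.86836
P_0 = D_1/(1+r)^1 + D_2/(1+r)^2 + TV/(1+r)^2
    = 14648.15466 + 16012.56977 + 177841.73229 = 208502.45672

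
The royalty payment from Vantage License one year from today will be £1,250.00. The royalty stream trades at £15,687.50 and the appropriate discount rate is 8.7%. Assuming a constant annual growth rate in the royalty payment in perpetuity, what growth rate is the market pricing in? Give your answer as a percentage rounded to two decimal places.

0.73%

P = D₁/(r−g) ⇒ g = r − D₁/P = 0.087 − £1,250.00/£15,687.50 = 0.007319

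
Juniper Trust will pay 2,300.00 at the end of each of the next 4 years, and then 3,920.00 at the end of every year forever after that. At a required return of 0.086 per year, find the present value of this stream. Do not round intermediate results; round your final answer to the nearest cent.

40286.64

PV of 4-year annuity: 2,300.00 × [1 − (1+0.086)^−4] / 0.086 = 7517.24991
Perpetuity value at year 4: 3,920.00 / 0.086 = 45581.39535
PV of perpetuity: 45581.39535 / (1+0.086)^4 = 32769.38681
Total PV = 7517.24991 + 32769.38681 = 40286.63672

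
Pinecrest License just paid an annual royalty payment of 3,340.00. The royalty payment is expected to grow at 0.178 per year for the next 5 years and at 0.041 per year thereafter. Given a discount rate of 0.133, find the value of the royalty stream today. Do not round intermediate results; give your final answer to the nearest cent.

64716.76

D_1 = 3934.52000
D_2 = 4634.86456
D_3 = 5459.87045
D_4 = 6431.72739
D_5 = 7576.57487
Terminal value at year 5: TV = D_5×(1+g_2)/(r−g_2) = 7887.21444/0.092 = 85730.59171
P_0 = D_1/(1+r)^1 + D_2/(1+r)^2 + D_3/(1+r)^3 + D_4/(1+r)^4 + D_5/(1+r)^5 + TV/(1+r)^5
    = 3472.65666 + 3610.58213 + 3753.98565 + 3903.08482 + 4058.10584 + 45918.34978 = 64716.76488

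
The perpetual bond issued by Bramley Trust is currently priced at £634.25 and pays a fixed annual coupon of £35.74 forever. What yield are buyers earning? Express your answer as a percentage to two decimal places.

P = C/r ⇒ r = C/P = £35.74/£634.25 = 0.056350

5.64%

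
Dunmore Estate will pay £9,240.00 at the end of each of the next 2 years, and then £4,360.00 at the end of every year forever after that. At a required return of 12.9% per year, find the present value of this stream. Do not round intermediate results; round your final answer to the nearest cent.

£41949.39

PV of 2-year annuity: £9,240.00 × [1 − (1+0.129)^−2] / 0.129 = 15433.33378
Perpetuity value at year 2: £4,360.00 / 0.129 = 33798.44961
PV of perpetuity: 33798.44961 / (1+0.129)^2 = 26516.05402
Total PV = 15433.33378 + 26516.05402 = 41949.38780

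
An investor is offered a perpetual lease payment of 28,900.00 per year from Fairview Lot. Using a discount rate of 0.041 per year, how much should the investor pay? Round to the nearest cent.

704878.05

Level perpetuity: PV = C / r = 28,900.00 / 0.041 = 704,878.05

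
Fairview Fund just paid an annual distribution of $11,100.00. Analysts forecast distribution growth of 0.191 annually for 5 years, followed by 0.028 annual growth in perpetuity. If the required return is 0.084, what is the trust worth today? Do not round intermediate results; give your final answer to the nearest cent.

D_1 = 13220.10000
D_2 = 15745.13910
D_3 = 18752.46067
D_4 = 22334.18066
D_5 = 26600.00916
Terminal value at year 5: TV = D_5×(1+g_2)/(r−g_2) = 27344.80942/0.056 = 488300.16817
P_0 = D_1/(1+r)^1 + D_2/(1+r)^2 + D_3/(1+r)^3 + D_4/(1+r)^4 + D_5/(1+r)^5 + TV/(1+r)^5
    = 12195.66421 + 13399.47977 + 14722.12215 + 16175.32055 + 17771.96197 + 326242.44471 = 400506.99334

$400506.99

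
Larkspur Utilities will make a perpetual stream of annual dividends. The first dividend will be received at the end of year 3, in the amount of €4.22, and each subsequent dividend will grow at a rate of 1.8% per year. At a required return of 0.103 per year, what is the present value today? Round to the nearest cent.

Value at end of year 2: C₁ / (r − g) = €4.22 / (0.103 − 0.018) = €49.6471
Discount to today: PV = €49.6471 / (1 + 0.103)^2 = €49.6471 / 1.216609 = €40.81

€40.81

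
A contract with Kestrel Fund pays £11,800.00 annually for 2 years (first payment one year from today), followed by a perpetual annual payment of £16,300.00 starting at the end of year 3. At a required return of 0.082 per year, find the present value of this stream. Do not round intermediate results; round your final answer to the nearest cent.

PV of 2-year annuity: £11,800.00 × [1 − (1+0.082)^−2] / 0.082 = 20984.96315
Perpetuity value at year 2: £16,300.00 / 0.082 = 198780.48780
PV of perpetuity: 198780.48780 / (1+0.082)^2 = 169792.78447
Total PV = 20984.96315 + 169792.78447 = 190777.74762

£190777.75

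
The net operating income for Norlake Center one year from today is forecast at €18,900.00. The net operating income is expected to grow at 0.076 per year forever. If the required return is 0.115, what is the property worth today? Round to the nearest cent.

Growing perpetuity: P = D₁ / (r − g) = €18,900.0000 / (0.115 − 0.076) = €484,615.38

€484615.38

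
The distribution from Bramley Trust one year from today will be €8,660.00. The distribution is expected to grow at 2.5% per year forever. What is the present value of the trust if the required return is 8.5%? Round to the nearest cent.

Growing perpetuity: P = D₁ / (r − g) = €8,660.0000 / (0.085 − 0.025) = €144,333.33

€144333.33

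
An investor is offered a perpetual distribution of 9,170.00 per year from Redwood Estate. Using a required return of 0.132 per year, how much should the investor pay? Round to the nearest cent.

Level perpetuity: PV = C / r = 9,170.00 / 0.132 = 69,469.70

69469.70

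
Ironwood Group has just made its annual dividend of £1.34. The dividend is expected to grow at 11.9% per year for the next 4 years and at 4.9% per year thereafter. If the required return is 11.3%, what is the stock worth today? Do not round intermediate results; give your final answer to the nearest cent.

£27.87

D_1 = 1.49946
D_2 = 1.67790
D_3 = 1.87757
D_4 = 2.10100
Terminal value at year 4: TV = D_4×(1+g_2)/(r−g_2) = 2.20394/0.064 = 34.43663
P_0 = D_1/(1+r)^1 + D_2/(1+r)^2 + D_3/(1+r)^3 + D_4/(1+r)^4 + TV/(1+r)^4
    = 1.34722 + 1.35449 + 1.36179 + 1.36913 + 22.44089 = 27.87351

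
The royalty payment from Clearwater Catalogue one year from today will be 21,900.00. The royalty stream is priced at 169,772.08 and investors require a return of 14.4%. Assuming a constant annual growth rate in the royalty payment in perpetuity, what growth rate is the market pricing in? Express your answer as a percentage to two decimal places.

1.50%

P = D₁/(r−g) ⇒ g = r − D₁/P = 0.144 − 21,900.00/169,772.08 = 0.015004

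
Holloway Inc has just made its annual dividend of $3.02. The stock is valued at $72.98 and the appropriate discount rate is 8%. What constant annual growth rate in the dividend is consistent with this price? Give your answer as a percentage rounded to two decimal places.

3.71%

P = D₀(1+g)/(r−g) ⇒ P(r−g) = D₀(1+g) ⇒ g(P+D₀) = P·r − D₀
g = (P·r − D₀)/(P + D₀) = ($72.98×0.08 − $3.02) / ($72.98 + $3.02) = 0.037084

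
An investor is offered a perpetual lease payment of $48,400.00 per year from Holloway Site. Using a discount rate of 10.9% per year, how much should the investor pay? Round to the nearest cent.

$444036.70

Level perpetuity: PV = C / r = $48,400.00 / 0.109 = $444,036.70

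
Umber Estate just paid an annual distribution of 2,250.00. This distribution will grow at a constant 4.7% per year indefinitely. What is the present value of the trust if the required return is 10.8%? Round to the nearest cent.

D₁ = D₀ × (1 + g) = 2,250.00 × 1.047 = 2,355.7500
Growing perpetuity: P = D₁ / (r − g) = 2,355.7500 / (0.108 − 0.047) = 38,618.85

38618.85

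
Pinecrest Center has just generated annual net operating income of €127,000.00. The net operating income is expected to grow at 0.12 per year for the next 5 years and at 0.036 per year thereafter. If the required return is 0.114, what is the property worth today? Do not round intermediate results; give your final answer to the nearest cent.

€2378072.83

D_1 = 142240.00000
D_2 = 159308.80000
D_3 = 178425.85600
D_4 = 199836.95872
D_5 = 223817.39377
Terminal value at year 5: TV = D_5×(1+g_2)/(r−g_2) = 231874.81994/0.078 = 2972754.10182
P_0 = D_1/(1+r)^1 + D_2/(1+r)^2 + D_3/(1+r)^3 + D_4/(1+r)^4 + D_5/(1+r)^5 + TV/(1+r)^5
    = 127684.02154 + 128371.72723 + 129063.13689 + 129758.27048 + 130457.14806 + 1732738.53062 = 2378072.83481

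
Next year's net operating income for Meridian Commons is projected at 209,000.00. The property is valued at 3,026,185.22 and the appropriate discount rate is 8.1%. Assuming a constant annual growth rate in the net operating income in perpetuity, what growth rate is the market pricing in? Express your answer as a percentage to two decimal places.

P = D₁/(r−g) ⇒ g = r − D₁/P = 0.081 − 209,000.00/3,026,185.22 = 0.011936

1.19%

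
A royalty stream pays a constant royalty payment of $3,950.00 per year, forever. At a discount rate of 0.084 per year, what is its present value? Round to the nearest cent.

$47023.81

Level perpetuity: PV = C / r = $3,950.00 / 0.084 = $47,023.81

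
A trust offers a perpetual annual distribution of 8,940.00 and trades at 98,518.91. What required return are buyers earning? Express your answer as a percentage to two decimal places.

9.07%

P = C/r ⇒ r = C/P = 8,940.00/98,518.91 = 0.090744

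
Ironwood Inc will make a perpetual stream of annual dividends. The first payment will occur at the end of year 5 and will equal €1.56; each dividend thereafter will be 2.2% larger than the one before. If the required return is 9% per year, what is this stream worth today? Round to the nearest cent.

Value at end of year 4: C₁ / (r − g) = €1.56 / (0.09 − 0.022) = €22.9412
Discount to today: PV = €22.9412 / (1 + 0.09)^4 = €22.9412 / 1.411582 = €16.25

€16.25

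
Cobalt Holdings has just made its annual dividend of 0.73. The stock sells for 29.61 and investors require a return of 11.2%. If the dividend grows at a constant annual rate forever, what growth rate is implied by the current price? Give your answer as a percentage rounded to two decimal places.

8.52%

P = D₀(1+g)/(r−g) ⇒ P(r−g) = D₀(1+g) ⇒ g(P+D₀) = P·r − D₀
g = (P·r − D₀)/(P + D₀) = (29.61×0.112 − 0.73) / (29.61 + 0.73) = 0.085245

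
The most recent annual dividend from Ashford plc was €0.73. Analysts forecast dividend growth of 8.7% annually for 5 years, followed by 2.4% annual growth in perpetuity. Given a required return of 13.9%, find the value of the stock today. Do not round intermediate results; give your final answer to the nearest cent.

D_1 = 0.79351
D_2 = 0.86255
D_3 = 0.93759
D_4 = 1.01916
D_5 = 1.10782
Terminal value at year 5: TV = D_5×(1+g_2)/(r−g_2) = 1.13441/0.115 = 9.86445
P_0 = D_1/(1+r)^1 + D_2/(1+r)^2 + D_3/(1+r)^3 + D_4/(1+r)^4 + D_5/(1+r)^5 + TV/(1+r)^5
    = 0.69667 + 0.66487 + 0.63451 + 0.60554 + 0.57790 + 5.14581 = 8.32531

€8.33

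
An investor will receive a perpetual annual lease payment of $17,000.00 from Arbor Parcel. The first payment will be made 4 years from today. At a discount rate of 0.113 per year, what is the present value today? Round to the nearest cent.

Value at end of year 3: C / r = $17,000.00 / 0.113 = $150,442.4779
Discount to today: PV = $150,442.4779 / (1 + 0.113)^3 = $150,442.4779 / 1.378750 = $109,115.13

$109115.13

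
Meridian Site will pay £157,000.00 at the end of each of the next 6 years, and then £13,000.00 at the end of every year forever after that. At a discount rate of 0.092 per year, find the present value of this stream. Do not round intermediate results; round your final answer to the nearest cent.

£783442.82

PV of 6-year annuity: £157,000.00 × [1 − (1+0.092)^−6] / 0.092 = 700109.30257
Perpetuity value at year 6: £13,000.00 / 0.092 = 141304.34783
PV of perpetuity: 141304.34783 / (1+0.092)^6 = 83333.51386
Total PV = 700109.30257 + 83333.51386 = 783442.81642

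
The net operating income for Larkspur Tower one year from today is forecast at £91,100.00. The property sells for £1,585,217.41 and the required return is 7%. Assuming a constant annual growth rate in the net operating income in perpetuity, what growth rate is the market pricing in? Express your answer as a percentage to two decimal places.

1.25%

P = D₁/(r−g) ⇒ g = r − D₁/P = 0.07 − £91,100.00/£1,585,217.41 = 0.012532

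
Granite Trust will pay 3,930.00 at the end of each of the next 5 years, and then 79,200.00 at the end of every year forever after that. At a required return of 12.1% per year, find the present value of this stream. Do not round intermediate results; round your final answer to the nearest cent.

383884.78

PV of 5-year annuity: 3,930.00 × [1 − (1+0.121)^−5] / 0.121 = 14131.74503
Perpetuity value at year 5: 79,200.00 / 0.121 = 654545.45455
PV of perpetuity: 654545.45455 / (1+0.121)^5 = 369753.03572
Total PV = 14131.74503 + 369753.03572 = 383884.78075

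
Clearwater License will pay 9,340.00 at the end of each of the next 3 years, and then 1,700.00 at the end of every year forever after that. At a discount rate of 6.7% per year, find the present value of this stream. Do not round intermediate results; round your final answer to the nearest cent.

PV of 3-year annuity: 9,340.00 × [1 − (1+0.067)^−3] / 0.067 = 24646.08312
Perpetuity value at year 3: 1,700.00 / 0.067 = 25373.13433
PV of perpetuity: 25373.13433 / (1+0.067)^3 = 20887.23055
Total PV = 24646.08312 + 20887.23055 = 45533.31367

45533.31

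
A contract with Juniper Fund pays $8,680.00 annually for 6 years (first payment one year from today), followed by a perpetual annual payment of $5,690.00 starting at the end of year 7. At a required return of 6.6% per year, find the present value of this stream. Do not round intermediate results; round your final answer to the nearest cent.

PV of 6-year annuity: $8,680.00 × [1 − (1+0.066)^−6] / 0.066 = 41889.45134
Perpetuity value at year 6: $5,690.00 / 0.066 = 86212.12121
PV of perpetuity: 86212.12121 / (1+0.066)^6 = 58752.33111
Total PV = 41889.45134 + 58752.33111 = 100641.78245

$100641.78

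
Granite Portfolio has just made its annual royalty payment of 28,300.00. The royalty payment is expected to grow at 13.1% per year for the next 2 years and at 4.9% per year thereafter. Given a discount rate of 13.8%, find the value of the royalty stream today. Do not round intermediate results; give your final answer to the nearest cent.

385546.36

D_1 = 32007.30000
D_2 = 36200.25630
Terminal value at year 2: TV = D_2×(1+g_2)/(r−g_2) = 37974.06886/0.089 = 426674.93100
P_0 = D_1/(1+r)^1 + D_2/(1+r)^2 + TV/(1+r)^2
    = 28125.92267 + 27952.91612 + 329467.51693 = 385546.35572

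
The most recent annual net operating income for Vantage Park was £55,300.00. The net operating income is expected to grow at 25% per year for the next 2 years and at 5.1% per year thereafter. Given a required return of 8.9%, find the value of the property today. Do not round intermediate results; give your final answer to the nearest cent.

£2151490.99

D_1 = 69125.00000
D_2 = 86406.25000
Terminal value at year 2: TV = D_2×(1+g_2)/(r−g_2) = 90812.96875/0.038 = 2389814.96711
P_0 = D_1/(1+r)^1 + D_2/(1+r)^2 + TV/(1+r)^2
    = 63475.66575 + 72860.03874 + 2015155.28193 = 2151490.98642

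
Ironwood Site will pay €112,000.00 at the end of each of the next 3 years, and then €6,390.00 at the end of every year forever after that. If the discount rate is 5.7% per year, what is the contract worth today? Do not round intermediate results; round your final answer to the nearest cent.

€395976.29

PV of 3-year annuity: €112,000.00 × [1 − (1+0.057)^−3] / 0.057 = 301046.82564
Perpetuity value at year 3: €6,390.00 / 0.057 = 112105.26316
PV of perpetuity: 112105.26316 / (1+0.057)^3 = 94929.46659
Total PV = 301046.82564 + 94929.46659 = 395976.29223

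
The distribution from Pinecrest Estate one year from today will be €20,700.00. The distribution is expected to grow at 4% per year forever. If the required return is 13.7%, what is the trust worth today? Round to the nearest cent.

Growing perpetuity: P = D₁ / (r − g) = €20,700.0000 / (0.137 − 0.04) = €213,402.06

€213402.06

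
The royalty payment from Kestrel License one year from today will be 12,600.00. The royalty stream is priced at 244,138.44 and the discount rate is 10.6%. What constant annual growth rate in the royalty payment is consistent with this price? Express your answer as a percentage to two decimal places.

5.44%

P = D₁/(r−g) ⇒ g = r − D₁/P = 0.106 − 12,600.00/244,138.44 = 0.054390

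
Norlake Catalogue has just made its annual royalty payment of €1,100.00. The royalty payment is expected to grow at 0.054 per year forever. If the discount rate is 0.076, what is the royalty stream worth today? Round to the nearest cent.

D₁ = D₀ × (1 + g) = €1,100.00 × 1.054 = €1,159.4000
Growing perpetuity: P = D₁ / (r − g) = €1,159.4000 / (0.076 − 0.054) = €52,700.00

€52700.00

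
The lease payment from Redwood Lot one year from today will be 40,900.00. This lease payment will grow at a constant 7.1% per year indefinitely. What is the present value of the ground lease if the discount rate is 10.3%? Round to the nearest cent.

Growing perpetuity: P = D₁ / (r − g) = 40,900.0000 / (0.103 − 0.071) = 1,278,125.00

1278125.00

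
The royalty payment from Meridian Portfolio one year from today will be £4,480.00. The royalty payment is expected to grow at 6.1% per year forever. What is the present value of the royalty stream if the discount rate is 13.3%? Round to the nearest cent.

£62222.22

Growing perpetuity: P = D₁ / (r − g) = £4,480.0000 / (0.133 − 0.061) = £62,222.22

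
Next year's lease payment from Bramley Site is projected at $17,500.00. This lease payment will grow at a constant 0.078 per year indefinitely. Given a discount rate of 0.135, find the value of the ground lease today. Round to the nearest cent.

$307017.54

Growing perpetuity: P = D₁ / (r − g) = $17,500.0000 / (0.135 − 0.078) = $307,017.54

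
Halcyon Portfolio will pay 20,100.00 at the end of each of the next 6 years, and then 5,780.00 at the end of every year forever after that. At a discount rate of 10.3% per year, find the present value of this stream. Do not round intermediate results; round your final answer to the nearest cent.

117939.33

PV of 6-year annuity: 20,100.00 × [1 − (1+0.103)^−6] / 0.103 = 86776.45833
Perpetuity value at year 6: 5,780.00 / 0.103 = 56116.50485
PV of perpetuity: 56116.50485 / (1+0.103)^6 = 31162.87654
Total PV = 86776.45833 + 31162.87654 = 117939.33487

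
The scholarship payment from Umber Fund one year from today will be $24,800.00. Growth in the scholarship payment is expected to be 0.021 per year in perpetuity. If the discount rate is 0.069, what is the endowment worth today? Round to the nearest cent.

Growing perpetuity: P = D₁ / (r − g) = $24,800.0000 / (0.069 − 0.021) = $516,666.67

$516666.67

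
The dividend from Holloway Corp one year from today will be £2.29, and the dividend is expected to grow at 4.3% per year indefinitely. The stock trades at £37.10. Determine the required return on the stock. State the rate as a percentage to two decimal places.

P = D₁/(r − g) ⇒ r = D₁/P + g = £2.2900/£37.10 + 0.043 = 0.061725 + 0.043 = 0.104725

10.47%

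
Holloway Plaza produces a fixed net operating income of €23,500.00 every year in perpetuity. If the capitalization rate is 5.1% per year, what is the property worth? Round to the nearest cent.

€460784.31

Level perpetuity: PV = C / r = €23,500.00 / 0.051 = €460,784.31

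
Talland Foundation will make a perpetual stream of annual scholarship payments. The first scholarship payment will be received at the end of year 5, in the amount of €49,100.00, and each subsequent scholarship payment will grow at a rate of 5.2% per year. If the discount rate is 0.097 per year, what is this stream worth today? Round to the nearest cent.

€753429.24

Value at end of year 4: C₁ / (r − g) = €49,100.00 / (0.097 − 0.052) = €1,091,111.1111
Discount to today: PV = €1,091,111.1111 / (1 + 0.097)^4 = €1,091,111.1111 / 1.448193 = €753,429.24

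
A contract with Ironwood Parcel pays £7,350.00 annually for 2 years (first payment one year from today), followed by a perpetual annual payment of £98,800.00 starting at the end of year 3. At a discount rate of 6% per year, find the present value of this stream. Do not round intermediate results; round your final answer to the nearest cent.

PV of 2-year annuity: £7,350.00 × [1 − (1+0.06)^−2] / 0.06 = 13475.43610
Perpetuity value at year 2: £98,800.00 / 0.06 = 1646666.66667
PV of perpetuity: 1646666.66667 / (1+0.06)^2 = 1465527.47122
Total PV = 13475.43610 + 1465527.47122 = 1479002.90732

£1479002.91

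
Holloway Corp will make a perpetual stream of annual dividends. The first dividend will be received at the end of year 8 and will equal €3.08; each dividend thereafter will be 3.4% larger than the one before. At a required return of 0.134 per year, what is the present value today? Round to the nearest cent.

€12.77

Value at end of year 7: C₁ / (r − g) = €3.08 / (0.134 − 0.034) = €30.8000
Discount to today: PV = €30.8000 / (1 + 0.134)^7 = €30.8000 / 2.411523 = €12.77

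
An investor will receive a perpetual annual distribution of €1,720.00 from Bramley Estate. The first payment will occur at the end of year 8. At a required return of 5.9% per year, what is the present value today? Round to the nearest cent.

Value at end of year 7: C / r = €1,720.00 / 0.059 = €29,152.5424
Discount to today: PV = €29,152.5424 / (1 + 0.059)^7 = €29,152.5424 / 1.493729 = €19,516.62

€19516.62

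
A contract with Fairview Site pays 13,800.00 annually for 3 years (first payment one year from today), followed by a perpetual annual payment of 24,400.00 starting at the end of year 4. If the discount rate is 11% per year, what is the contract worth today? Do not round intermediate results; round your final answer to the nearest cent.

PV of 3-year annuity: 13,800.00 × [1 − (1+0.11)^−3] / 0.11 = 33723.26307
Perpetuity value at year 3: 24,400.00 / 0.11 = 221818.18182
PV of perpetuity: 221818.18182 / (1+0.11)^3 = 162191.54276
Total PV = 33723.26307 + 162191.54276 = 195914.80583

195914.81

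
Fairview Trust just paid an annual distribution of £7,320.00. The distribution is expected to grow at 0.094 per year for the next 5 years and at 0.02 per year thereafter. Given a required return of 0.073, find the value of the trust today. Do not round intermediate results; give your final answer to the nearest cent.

D_1 = 8008.08000
D_2 = 8760.83952
D_3 = 9584.35843
D_4 = 10485.28813
D_5 = 11470.90521
Terminal value at year 5: TV = D_5×(1+g_2)/(r−g_2) = 11700.32332/0.053 = 220760.81728
P_0 = D_1/(1+r)^1 + D_2/(1+r)^2 + D_3/(1+r)^3 + D_4/(1+r)^4 + D_5/(1+r)^5 + TV/(1+r)^5
    = 7463.26188 + 7609.32759 + 7758.25198 + 7910.09103 + 8064.90175 + 155211.31678 = 194017.15101

£194017.15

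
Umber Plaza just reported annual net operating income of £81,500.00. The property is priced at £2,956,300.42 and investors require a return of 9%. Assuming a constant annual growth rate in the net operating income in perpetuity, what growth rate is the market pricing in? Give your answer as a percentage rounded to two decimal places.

P = D₀(1+g)/(r−g) ⇒ P(r−g) = D₀(1+g) ⇒ g(P+D₀) = P·r − D₀
g = (P·r − D₀)/(P + D₀) = (£2,956,300.42×0.09 − £81,500.00) / (£2,956,300.42 + £81,500.00) = 0.060757

6.08%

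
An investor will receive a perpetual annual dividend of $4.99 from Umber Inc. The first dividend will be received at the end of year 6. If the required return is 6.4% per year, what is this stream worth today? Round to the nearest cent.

$57.18

Value at end of year 5: C / r = $4.99 / 0.064 = $77.9688
Discount to today: PV = $77.9688 / (1 + 0.064)^5 = $77.9688 / 1.363666 = $57.18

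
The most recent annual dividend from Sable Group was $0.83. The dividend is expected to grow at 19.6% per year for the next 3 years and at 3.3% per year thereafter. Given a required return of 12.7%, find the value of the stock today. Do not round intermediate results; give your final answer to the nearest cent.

$13.71

D_1 = 0.99268
D_2 = 1.18725
D_3 = 1.41995
Terminal value at year 3: TV = D_3×(1+g_2)/(r−g_2) = 1.46680/0.094 = 15.60429
P_0 = D_1/(1+r)^1 + D_2/(1+r)^2 + D_3/(1+r)^3 + TV/(1+r)^3
    = 0.88082 + 0.93474 + 0.99197 + 10.90115 = 13.70868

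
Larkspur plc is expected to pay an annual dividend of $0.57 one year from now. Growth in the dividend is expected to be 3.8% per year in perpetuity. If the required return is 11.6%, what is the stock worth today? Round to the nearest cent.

Growing perpetuity: P = D₁ / (r − g) = $0.5700 / (0.116 − 0.038) = $7.31

$7.31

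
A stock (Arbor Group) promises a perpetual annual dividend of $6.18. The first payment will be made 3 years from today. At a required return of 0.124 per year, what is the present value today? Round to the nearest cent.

$39.45

Value at end of year 2: C / r = $6.18 / 0.124 = $49.8387
Discount to today: PV = $49.8387 / (1 + 0.124)^2 = $49.8387 / 1.263376 = $39.45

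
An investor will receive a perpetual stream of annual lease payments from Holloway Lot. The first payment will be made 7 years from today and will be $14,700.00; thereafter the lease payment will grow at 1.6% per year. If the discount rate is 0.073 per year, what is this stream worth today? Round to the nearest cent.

Value at end of year 6: C₁ / (r − g) = $14,700.00 / (0.073 − 0.016) = $257,894.7368
Discount to today: PV = $257,894.7368 / (1 + 0.073)^6 = $257,894.7368 / 1.526154 = $168,983.44

$168983.44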